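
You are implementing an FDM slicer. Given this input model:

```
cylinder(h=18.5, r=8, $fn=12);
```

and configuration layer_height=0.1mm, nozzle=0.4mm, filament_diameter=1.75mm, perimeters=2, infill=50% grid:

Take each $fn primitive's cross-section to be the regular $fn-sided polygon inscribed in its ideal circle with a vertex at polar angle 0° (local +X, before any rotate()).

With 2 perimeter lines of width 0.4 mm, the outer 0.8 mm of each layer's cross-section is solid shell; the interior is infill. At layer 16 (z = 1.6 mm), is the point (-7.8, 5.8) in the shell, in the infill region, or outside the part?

At z = 1.6 mm: the cylinder: section is a regular 12-gon, circumradius r=8. Overall, the cross-section is a single solid region. The nearest boundary edge runs (-4.00, 6.93)→(-6.93, 4.00); distance from the point to it = 1.89 mm. The point is not inside any of the regions above, so it lies outside the cross-section (1.89 mm from the nearest boundary).

outside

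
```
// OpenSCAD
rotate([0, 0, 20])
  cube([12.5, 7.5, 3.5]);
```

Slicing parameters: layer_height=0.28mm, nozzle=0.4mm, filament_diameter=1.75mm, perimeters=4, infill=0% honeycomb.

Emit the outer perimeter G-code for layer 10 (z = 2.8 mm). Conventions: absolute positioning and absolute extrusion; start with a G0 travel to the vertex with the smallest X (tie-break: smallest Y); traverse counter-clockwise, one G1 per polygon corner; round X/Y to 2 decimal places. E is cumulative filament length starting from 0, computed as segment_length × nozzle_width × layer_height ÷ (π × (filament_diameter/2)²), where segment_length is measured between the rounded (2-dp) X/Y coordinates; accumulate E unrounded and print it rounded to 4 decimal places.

At z = 2.8 mm: the 12.5×7.5 cube contributes its full rectangle; (rotated 20° about Z; rotation is an isometry so areas/perimeters/island counts are preserved). The outline is a single polygon with 4 vertices. Extrusion per mm of travel: 0.4 × 0.28 / (π × 0.875²) = 0.046564. Accumulating E over each segment gives final E = 1.8628.

G0 X-2.57 Y7.05 Z2.80
G1 X0.00 Y0.00 E0.3494
G1 X11.75 Y4.28 E0.9317
G1 X9.18 Y11.32 E1.2807
G1 X-2.57 Y7.05 E1.8628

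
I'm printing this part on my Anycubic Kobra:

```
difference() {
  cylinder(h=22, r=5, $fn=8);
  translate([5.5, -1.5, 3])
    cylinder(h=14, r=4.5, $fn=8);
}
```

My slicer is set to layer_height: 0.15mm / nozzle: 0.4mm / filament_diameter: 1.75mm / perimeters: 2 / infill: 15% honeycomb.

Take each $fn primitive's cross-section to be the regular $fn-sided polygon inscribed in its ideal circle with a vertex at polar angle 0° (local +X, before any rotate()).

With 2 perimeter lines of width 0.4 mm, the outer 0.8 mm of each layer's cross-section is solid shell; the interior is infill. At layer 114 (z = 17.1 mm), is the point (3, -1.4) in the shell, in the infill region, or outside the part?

At z = 17.1 mm: the r=5 cylinder contributes a regular 8-gon of circumradius 5; the cylinder at (5.5, -1.5) is not intersected at this z (z outside [3, 17]); Subtracting the remaining from the first: none of the subtracted shapes is present at this height, so the r=5 cylinder is unchanged — 1 connected region. Overall, the cross-section is a single solid region. The nearest boundary edge runs (3.54, -3.54)→(5.00, 0.00); distance from the point to it = 1.31 mm. The point is inside the cross-section and 1.31 mm from the nearest boundary — more than the 0.8 mm shell width (2 × 0.4), so it's in the infill interior.

infill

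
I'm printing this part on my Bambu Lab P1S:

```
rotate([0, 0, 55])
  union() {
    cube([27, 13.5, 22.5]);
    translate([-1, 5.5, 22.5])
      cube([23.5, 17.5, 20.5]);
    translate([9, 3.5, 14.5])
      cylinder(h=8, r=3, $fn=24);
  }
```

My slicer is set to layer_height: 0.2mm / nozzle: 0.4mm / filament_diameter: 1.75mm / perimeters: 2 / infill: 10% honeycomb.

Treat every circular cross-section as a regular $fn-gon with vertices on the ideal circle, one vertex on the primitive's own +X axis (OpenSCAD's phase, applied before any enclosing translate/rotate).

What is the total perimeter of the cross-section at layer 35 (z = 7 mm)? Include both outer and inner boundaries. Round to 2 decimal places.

At z = 7 mm: the 27×13.5 cube contributes its full rectangle (perimeter 81.00 mm); the cube at (-1, 5.5) is not intersected at this z (z outside [22.5, 43]); the cylinder at (9, 3.5) does not reach this height (z outside [14.5, 22.5]); Taking the union: only the 27×13.5 cube is present, so the union is just that shape — boundary = 81.00 mm; (whole slice rotated 55° about Z — lengths, areas and connectivity unchanged). Overall, the cross-section is a single solid region. Total boundary length (outer) = 81.00 mm.

81.00 mm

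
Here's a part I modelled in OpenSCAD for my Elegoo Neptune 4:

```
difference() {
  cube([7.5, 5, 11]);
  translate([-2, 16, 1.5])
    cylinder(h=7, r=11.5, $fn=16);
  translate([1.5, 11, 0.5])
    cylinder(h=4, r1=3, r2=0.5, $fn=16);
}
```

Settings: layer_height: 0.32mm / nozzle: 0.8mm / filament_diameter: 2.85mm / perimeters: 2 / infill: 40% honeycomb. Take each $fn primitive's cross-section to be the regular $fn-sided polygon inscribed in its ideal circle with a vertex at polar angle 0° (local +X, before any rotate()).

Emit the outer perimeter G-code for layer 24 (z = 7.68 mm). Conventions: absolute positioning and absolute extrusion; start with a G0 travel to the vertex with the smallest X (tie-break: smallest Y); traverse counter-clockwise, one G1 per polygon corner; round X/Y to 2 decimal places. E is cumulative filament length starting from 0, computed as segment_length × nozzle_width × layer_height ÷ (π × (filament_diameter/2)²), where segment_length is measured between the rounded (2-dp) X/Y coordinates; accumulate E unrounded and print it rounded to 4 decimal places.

G0 X0.00 Y0.00 Z7.68
G1 X7.50 Y0.00 E0.3010
G1 X7.50 Y5.00 E0.5016
G1 X0.51 Y5.00 E0.7821
G1 X0.00 Y4.90 E0.8030
G1 X0.00 Y0.00 E0.9996

At z = 7.68 mm: the 7.5×5 cube contributes its full rectangle; the cylinder at (-2, 16): section is a regular 16-gon, circumradius r=11.5; the cone at (1.5, 11) is absent (z outside [0.5, 4.5]); Subtracting the remaining from the first: starting from the 7.5×5 cube, the r=11.5 cylinder at (-2, 16) partially overlaps it — only the 0.03 mm² overlap (of its 404.88 mm²) is removed, clipping the outline — 1 connected region. The outline is a single polygon with 5 vertices. Extrusion per mm of travel: 0.8 × 0.32 / (π × 1.425²) = 0.040129. Accumulating E over each segment gives final E = 0.9996.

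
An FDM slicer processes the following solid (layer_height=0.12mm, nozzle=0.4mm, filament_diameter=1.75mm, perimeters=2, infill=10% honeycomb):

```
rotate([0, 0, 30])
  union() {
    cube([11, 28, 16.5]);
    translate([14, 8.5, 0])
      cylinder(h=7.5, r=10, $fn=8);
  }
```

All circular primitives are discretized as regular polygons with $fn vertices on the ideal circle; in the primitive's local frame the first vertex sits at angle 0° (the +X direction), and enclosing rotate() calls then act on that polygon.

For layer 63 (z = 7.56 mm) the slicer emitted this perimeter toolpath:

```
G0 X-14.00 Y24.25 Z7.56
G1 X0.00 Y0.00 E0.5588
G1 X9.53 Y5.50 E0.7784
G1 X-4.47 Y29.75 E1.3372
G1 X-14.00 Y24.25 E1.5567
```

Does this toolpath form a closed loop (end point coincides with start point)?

yes

Start point (G0): (-14.00, 24.25). End point (last G1): the path returns to the start — closed.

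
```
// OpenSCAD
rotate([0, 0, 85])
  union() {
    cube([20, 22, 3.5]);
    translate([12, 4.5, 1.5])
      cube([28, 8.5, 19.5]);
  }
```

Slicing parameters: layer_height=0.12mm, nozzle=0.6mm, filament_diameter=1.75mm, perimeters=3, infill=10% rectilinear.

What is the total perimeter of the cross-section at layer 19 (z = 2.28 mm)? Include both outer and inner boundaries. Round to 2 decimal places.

At z = 2.28 mm: the 20×22 cube contributes its full rectangle (perimeter 84.00 mm); the cube at (12, 4.5) is present — its section is the full 28×8.5 rectangle (perimeter 73.00 mm); Combining (union): the regions partially overlap (shared area 68.00 mm²), so the edge portions inside another operand are dropped and the merged outline is re-measured after clipping — boundary = 124.00 mm; (whole slice rotated 85° about Z — lengths, areas and connectivity unchanged). Overall, the cross-section is a single solid region. Total boundary length (outer) = 124.00 mm.

124.00 mm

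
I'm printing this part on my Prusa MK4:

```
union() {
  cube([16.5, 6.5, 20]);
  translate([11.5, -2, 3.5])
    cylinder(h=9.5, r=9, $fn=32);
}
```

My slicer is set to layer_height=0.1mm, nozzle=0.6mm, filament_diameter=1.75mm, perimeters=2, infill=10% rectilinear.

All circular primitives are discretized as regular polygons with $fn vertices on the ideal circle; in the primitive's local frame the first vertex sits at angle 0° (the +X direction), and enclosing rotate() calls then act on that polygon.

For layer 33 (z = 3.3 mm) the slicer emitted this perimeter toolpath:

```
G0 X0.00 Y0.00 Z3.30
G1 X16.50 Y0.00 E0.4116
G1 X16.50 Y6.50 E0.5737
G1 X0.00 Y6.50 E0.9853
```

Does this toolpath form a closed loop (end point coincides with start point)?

no

Start point (G0): (0.00, 0.00). End point (last G1): the path does not return to the start — open.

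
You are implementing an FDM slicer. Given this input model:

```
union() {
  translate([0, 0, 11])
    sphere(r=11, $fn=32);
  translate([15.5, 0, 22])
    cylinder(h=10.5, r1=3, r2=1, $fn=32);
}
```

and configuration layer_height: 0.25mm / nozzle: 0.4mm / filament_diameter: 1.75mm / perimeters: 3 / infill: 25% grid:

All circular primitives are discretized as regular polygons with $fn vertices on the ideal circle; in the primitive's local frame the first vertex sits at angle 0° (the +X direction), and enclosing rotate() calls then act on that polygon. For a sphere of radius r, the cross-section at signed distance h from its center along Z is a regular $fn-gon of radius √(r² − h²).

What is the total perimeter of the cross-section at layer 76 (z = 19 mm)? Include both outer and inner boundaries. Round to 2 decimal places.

At z = 19 mm: the r=11 sphere contributes a regular 32-gon of circumradius √(11²−8²) = 7.550 (perimeter = 2·32·7.550·sin(180°/32) = 47.36 mm); the cone at (15.5, 0) is not intersected at this z (z outside [22, 32.5]); Taking the union: only the r=11 sphere is present, so the union is just that shape — boundary = 47.36 mm. Overall, the cross-section is a single solid region. Total boundary length (outer) = 47.36 mm.

47.36 mm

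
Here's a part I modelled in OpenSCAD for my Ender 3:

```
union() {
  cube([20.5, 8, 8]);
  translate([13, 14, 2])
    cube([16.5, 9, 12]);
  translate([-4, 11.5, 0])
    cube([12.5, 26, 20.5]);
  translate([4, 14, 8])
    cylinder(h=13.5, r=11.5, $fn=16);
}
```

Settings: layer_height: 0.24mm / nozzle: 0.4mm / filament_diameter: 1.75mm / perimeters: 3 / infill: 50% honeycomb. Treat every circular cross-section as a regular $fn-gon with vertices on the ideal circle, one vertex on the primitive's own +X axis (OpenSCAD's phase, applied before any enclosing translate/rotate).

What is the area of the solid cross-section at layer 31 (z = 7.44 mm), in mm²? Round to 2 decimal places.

637.50 mm²

At z = 7.44 mm: the 20.5×8 cube contributes its full rectangle (area 164.00 mm²); the cube at (13, 14) is present — its section is the full 16.5×9 rectangle (area 148.50 mm²); the cube at (-4, 11.5) is present — its section is the full 12.5×26 rectangle (area 325.00 mm²); the cylinder at (4, 14) is absent (z outside [8, 21.5]); Merging all regions: the 3 present regions are separate (no shared area or edge), so areas and boundary lengths simply add and each stays a separate island — area = 637.50 mm². Overall, the cross-section has 3 separate islands. Net area = 637.50 mm².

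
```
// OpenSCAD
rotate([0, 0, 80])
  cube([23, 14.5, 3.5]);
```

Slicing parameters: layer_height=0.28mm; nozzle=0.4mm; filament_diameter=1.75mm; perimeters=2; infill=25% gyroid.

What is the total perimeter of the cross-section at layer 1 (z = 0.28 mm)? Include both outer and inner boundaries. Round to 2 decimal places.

At z = 0.28 mm: the cube (footprint 23×14.5) is included at this height (perimeter 75.00 mm); (rotated 80° about Z; rotation is an isometry so areas/perimeters/island counts are preserved). Overall, the cross-section is a single solid region. Total boundary length (outer) = 75.00 mm.

75.00 mm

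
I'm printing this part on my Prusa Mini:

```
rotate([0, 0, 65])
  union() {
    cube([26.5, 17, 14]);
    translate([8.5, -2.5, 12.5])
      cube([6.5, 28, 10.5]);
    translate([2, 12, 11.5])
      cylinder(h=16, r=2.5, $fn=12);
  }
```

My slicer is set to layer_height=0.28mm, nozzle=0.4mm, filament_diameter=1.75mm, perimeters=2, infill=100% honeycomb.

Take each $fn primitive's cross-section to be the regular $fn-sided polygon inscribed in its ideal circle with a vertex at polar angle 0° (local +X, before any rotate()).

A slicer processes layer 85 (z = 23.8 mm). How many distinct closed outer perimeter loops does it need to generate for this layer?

1

At z = 23.8 mm: the cube is absent (z outside [0, 14]); the cube at (8.5, -2.5) is absent (z outside [12.5, 23]); the r=2.5 cylinder at (2, 12) gives a regular 12-gon of circumradius 2.5 (constant along its height); Taking the union: only the r=2.5 cylinder at (2, 12) is present, so the union is just that shape — 1 connected region; (whole slice rotated 65° about Z — lengths, areas and connectivity unchanged). The result has 1 disconnected region.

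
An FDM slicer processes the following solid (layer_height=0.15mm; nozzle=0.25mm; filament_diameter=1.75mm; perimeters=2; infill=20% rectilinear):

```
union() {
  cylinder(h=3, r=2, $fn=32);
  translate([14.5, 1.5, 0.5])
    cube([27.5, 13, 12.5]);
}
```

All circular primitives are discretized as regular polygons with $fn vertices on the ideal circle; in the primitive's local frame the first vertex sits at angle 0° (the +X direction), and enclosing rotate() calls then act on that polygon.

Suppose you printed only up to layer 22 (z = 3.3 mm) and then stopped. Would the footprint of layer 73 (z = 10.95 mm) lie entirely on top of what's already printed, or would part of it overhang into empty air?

Compare the two slices. At z = 3.3: the cylinder is absent (z outside [0, 3]); the cube at (14.5, 1.5) (footprint 27.5×13) is included at this height (area 357.50 mm²); Combining (union): only the 27.5×13 cube at (14.5, 1.5) is present, so the union is just that shape — area = 357.50 mm². At z = 10.95: the cylinder is not intersected at this z (z outside [0, 3]); the 27.5×13 cube at (14.5, 1.5) contributes its full rectangle (area 357.50 mm²); Taking the union: only the 27.5×13 cube at (14.5, 1.5) is present, so the union is just that shape — area = 357.50 mm². Checking containment: the cross-section at z = 10.95 is a subset of the cross-section at z = 3.3.

entirely on top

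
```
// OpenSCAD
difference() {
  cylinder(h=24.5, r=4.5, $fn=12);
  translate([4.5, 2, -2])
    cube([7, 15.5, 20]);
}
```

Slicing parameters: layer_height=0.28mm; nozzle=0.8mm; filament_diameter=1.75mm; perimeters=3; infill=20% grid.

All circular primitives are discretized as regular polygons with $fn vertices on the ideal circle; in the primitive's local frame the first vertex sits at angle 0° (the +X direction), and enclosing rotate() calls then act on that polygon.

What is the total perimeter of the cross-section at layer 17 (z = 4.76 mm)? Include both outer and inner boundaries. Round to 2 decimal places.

At z = 4.76 mm: the r=4.5 cylinder gives a regular 12-gon of circumradius 4.5 (constant along its height) (perimeter = 2·12·4.500·sin(180°/12) = 27.95 mm); the cube at (4.5, 2) (footprint 7×15.5) is included at this height (perimeter 45.00 mm); After the difference (first − rest): starting from the r=4.5 cylinder, the 7×15.5 cube at (4.5, 2) misses the remaining region (no effect) — boundary = 27.95 mm. Overall, the cross-section is a single solid region. Total boundary length (outer) = 27.95 mm.

27.95 mm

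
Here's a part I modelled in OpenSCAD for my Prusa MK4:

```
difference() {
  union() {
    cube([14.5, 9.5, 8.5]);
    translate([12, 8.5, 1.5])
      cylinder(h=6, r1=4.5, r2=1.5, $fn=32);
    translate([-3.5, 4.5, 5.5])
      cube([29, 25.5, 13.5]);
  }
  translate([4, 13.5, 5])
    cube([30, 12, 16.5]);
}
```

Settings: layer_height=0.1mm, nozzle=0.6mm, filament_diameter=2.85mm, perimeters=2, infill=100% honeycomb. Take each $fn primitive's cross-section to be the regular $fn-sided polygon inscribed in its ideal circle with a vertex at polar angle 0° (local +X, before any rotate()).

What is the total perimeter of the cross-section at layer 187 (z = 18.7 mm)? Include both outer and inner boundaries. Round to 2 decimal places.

152.00 mm

At z = 18.7 mm: the cube does not reach this height (z outside [0, 8.5]); the cone at (12, 8.5) is not intersected at this z (z outside [1.5, 7.5]); the 29×25.5 cube at (-3.5, 4.5) contributes its full rectangle (perimeter 109.00 mm); Combining (union): only the 29×25.5 cube at (-3.5, 4.5) is present, so the union is just that shape — boundary = 109.00 mm; the cube at (4, 13.5) (footprint 30×12) is included at this height (perimeter 84.00 mm); Taking the first minus the rest: starting from that combined region, the 30×12 cube at (4, 13.5) partially overlaps it — only the 258.00 mm² overlap (of its 360.00 mm²) is removed, clipping the outline — boundary = 152.00 mm. Overall, the cross-section is a single solid region. Total boundary length (outer) = 152.00 mm.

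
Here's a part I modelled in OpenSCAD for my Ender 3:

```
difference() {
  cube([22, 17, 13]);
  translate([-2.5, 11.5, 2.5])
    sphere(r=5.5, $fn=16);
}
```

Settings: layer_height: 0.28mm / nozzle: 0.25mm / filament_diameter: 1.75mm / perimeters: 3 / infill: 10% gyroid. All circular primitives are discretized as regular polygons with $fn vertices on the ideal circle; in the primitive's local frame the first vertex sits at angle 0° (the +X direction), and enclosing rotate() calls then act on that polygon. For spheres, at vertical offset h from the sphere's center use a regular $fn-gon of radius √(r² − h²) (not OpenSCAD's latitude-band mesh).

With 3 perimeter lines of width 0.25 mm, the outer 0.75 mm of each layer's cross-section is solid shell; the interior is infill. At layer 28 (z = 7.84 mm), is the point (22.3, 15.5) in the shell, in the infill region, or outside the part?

outside

At z = 7.84 mm: the 22×17 cube contributes its full rectangle; the r=5.5 sphere at (-2.5, 11.5) slices to a regular 16-gon of circumradius 1.317 (√(r²−h²) with h=5.34 from center); Taking the first minus the rest: starting from the 22×17 cube, the r=5.5 sphere at (-2.5, 11.5) misses the remaining region (no effect) — 1 connected region. Overall, the cross-section is a single solid region. The nearest boundary edge runs (22.00, 17.00)→(22.00, 0.00); distance from the point to it = 0.30 mm. The point is not inside any of the regions above, so it lies outside the cross-section (0.30 mm from the nearest boundary).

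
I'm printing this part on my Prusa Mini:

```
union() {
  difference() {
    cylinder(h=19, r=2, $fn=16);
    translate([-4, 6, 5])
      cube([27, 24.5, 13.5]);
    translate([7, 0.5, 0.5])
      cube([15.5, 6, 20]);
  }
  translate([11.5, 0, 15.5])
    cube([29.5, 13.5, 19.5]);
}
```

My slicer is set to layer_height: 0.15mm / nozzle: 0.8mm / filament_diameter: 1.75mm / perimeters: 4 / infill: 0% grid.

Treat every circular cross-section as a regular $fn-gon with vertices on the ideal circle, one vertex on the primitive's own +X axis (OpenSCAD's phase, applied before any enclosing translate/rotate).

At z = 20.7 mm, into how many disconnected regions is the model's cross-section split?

1

At z = 20.7 mm: the cylinder is absent (z outside [0, 19]); the cube at (-4, 6) is not intersected at this z (z outside [5, 18.5]); the cube at (7, 0.5) is not intersected at this z (z outside [0.5, 20.5]); Taking the first minus the rest: the first operand is absent here, so nothing remains; the 29.5×13.5 cube at (11.5, 0) contributes its full rectangle; Combining (union): only the 29.5×13.5 cube at (11.5, 0) is present, so the union is just that shape — 1 connected region. The result has 1 disconnected region.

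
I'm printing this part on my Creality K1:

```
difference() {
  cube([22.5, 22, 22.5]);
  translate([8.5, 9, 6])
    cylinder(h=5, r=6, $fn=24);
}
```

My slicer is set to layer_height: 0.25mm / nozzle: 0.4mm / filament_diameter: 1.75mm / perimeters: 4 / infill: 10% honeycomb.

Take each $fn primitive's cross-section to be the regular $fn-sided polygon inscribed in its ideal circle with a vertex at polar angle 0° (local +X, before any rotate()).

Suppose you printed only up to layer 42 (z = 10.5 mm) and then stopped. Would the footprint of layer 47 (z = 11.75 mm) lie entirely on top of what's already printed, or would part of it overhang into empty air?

part overhangs

Compare the two slices. At z = 10.5: the cube (footprint 22.5×22) is included at this height (area 495.00 mm²); the r=6 cylinder at (8.5, 9) gives a regular 24-gon of circumradius 6 (constant along its height) (area = (24/2)·6.000²·sin(360°/24) = 111.81 mm²); Taking the first minus the rest: starting from the 22.5×22 cube (495.00 mm²), the r=6 cylinder at (8.5, 9) lies wholly inside it (removes its full 111.81 mm² and its 37.59 mm outline becomes a hole wall) — area = 383.19 mm². At z = 11.75: the 22.5×22 cube contributes its full rectangle (area 495.00 mm²); the cylinder at (8.5, 9) does not reach this height (z outside [6, 11]); After the difference (first − rest): none of the subtracted shapes is present at this height, so the 22.5×22 cube is unchanged — area = 495.00 mm². Checking containment: at z = 11.75 the cross-section extends beyond the z = 10.5 cross-section by about 111.81 mm².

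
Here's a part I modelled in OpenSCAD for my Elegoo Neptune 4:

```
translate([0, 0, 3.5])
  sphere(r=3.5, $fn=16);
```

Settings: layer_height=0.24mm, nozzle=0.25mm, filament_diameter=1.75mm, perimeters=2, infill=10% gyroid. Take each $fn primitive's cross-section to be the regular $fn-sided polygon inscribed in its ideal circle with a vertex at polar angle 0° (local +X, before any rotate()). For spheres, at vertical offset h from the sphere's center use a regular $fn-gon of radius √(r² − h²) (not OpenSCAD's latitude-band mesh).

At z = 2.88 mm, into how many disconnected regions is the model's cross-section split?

1

At z = 2.88 mm: the r=3.5 sphere contributes a regular 16-gon of circumradius √(3.5²−0.62²) = 3.445. The result has 1 disconnected region.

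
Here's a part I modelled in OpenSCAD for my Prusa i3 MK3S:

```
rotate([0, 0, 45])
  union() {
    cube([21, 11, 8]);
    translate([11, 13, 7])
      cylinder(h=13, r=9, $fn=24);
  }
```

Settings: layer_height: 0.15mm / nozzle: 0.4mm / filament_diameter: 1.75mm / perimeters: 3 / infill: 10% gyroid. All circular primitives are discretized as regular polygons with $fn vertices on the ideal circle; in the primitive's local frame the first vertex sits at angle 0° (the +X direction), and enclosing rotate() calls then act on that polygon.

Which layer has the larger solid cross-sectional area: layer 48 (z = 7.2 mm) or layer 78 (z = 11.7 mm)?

Layer 48 (z = 7.2): the cube (footprint 21×11) is included at this height (area 231.00 mm²); the cylinder at (11, 13): section is a regular 24-gon, circumradius r=9 (area = (24/2)·9.000²·sin(360°/24) = 251.57 mm²); Merging all regions: the regions partially overlap — summed areas 482.57 mm² minus the doubly-counted overlap 90.31 mm² gives 392.26 mm² — area = 392.26 mm²; (whole slice rotated 45° about Z — lengths, areas and connectivity unchanged). So its area = 392.26 mm². Layer 78 (z = 11.7): the cube does not reach this height (z outside [0, 8]); the r=9 cylinder at (11, 13) gives a regular 24-gon of circumradius 9 (constant along its height) (area = (24/2)·9.000²·sin(360°/24) = 251.57 mm²); Combining (union): only the r=9 cylinder at (11, 13) is present, so the union is just that shape — area = 251.57 mm²; (rotated 45° about Z; rotation is an isometry so areas/perimeters/island counts are preserved). So its area = 251.57 mm². Layer 48 is larger (392.26 vs 251.57 mm²).

layer 48 (z = 7.2 mm)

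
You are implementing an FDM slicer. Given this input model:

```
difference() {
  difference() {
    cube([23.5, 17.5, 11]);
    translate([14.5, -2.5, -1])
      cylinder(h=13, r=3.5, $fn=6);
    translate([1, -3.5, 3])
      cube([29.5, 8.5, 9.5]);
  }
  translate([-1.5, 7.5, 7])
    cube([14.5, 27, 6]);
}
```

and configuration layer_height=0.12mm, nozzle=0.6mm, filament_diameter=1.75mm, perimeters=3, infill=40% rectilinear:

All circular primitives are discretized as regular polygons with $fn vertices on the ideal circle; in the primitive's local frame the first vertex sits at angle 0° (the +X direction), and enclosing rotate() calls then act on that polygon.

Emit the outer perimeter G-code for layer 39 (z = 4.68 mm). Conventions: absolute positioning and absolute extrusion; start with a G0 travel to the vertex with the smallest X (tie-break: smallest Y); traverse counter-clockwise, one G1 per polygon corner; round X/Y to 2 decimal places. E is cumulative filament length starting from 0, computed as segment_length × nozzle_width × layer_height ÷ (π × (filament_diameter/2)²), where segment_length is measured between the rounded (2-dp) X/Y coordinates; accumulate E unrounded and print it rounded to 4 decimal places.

At z = 4.68 mm: the 23.5×17.5 cube contributes its full rectangle; the r=3.5 cylinder at (14.5, -2.5) contributes a regular 6-gon of circumradius 3.5; the cube at (1, -3.5) (footprint 29.5×8.5) is included at this height; After the difference (first − rest): starting from the 23.5×17.5 cube, the r=3.5 cylinder at (14.5, -2.5) partially overlaps it — only the 2.02 mm² overlap (of its 31.83 mm²) is removed, clipping the outline; the 29.5×8.5 cube at (1, -3.5) partially overlaps it — only the 110.48 mm² overlap (of its 250.75 mm²) is removed, clipping the outline — 1 connected region; the cube at (-1.5, 7.5) is not intersected at this z (z outside [7, 13]); After the difference (first − rest): none of the subtracted shapes is present at this height, so that combined region is unchanged — 1 connected region. The outline is a single polygon with 6 vertices. Extrusion per mm of travel: 0.6 × 0.12 / (π × 0.875²) = 0.029934. Accumulating E over each segment gives final E = 2.4546.

G0 X0.00 Y0.00 Z4.68
G1 X1.00 Y0.00 E0.0299
G1 X1.00 Y5.00 E0.1796
G1 X23.50 Y5.00 E0.8531
G1 X23.50 Y17.50 E1.2273
G1 X0.00 Y17.50 E1.9308
G1 X0.00 Y0.00 E2.4546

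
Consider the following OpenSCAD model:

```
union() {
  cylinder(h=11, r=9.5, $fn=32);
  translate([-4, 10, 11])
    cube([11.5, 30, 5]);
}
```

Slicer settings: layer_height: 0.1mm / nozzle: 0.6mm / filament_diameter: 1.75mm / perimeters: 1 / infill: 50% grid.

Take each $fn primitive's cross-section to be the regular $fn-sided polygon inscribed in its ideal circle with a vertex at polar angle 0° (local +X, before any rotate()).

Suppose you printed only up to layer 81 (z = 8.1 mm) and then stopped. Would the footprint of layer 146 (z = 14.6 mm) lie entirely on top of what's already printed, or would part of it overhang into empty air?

Compare the two slices. At z = 8.1: the r=9.5 cylinder gives a regular 32-gon of circumradius 9.5 (constant along its height) (area = (32/2)·9.500²·sin(360°/32) = 281.71 mm²); the cube at (-4, 10) is not intersected at this z (z outside [11, 16]); Merging all regions: only the r=9.5 cylinder is present, so the union is just that shape — area = 281.71 mm². At z = 14.6: the cylinder is absent (z outside [0, 11]); the cube at (-4, 10) (footprint 11.5×30) is included at this height (area 345.00 mm²); Taking the union: only the 11.5×30 cube at (-4, 10) is present, so the union is just that shape — area = 345.00 mm². Checking containment: at z = 14.6 the cross-section extends beyond the z = 8.1 cross-section by about 345.00 mm².

part overhangs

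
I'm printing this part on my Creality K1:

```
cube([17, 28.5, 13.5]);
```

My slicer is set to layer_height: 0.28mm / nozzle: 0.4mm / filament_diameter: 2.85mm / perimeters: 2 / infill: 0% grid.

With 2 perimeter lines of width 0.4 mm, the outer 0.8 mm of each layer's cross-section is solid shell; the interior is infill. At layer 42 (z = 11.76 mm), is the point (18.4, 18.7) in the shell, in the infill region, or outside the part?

At z = 11.76 mm: the cube is present — its section is the full 17×28.5 rectangle. Overall, the cross-section is a single solid region. The nearest boundary edge runs (17.00, 0.00)→(17.00, 28.50); distance from the point to it = 1.40 mm. The point is not inside any of the regions above, so it lies outside the cross-section (1.40 mm from the nearest boundary).

outside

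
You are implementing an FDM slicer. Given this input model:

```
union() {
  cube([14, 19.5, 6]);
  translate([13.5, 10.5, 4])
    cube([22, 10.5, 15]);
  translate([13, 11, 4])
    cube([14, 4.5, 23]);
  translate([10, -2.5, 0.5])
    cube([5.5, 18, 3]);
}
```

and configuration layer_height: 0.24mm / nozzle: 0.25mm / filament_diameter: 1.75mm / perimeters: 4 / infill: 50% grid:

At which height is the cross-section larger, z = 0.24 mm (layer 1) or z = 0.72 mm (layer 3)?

layer 3 (z = 0.72 mm)

Layer 1 (z = 0.24): the cube is present — its section is the full 14×19.5 rectangle (area 273.00 mm²); the cube at (13.5, 10.5) does not reach this height (z outside [4, 19]); the cube at (13, 11) is not intersected at this z (z outside [4, 27]); the cube at (10, -2.5) is not intersected at this z (z outside [0.5, 3.5]); Merging all regions: only the 14×19.5 cube is present, so the union is just that shape — area = 273.00 mm². So its area = 273.00 mm². Layer 3 (z = 0.72): the cube (footprint 14×19.5) is included at this height (area 273.00 mm²); the cube at (13.5, 10.5) does not reach this height (z outside [4, 19]); the cube at (13, 11) is not intersected at this z (z outside [4, 27]); the cube at (10, -2.5) is present — its section is the full 5.5×18 rectangle (area 99.00 mm²); Taking the union: the regions partially overlap — summed areas 372.00 mm² minus the doubly-counted overlap 62.00 mm² gives 310.00 mm² — area = 310.00 mm². So its area = 310.00 mm². Layer 3 is larger (310.00 vs 273.00 mm²).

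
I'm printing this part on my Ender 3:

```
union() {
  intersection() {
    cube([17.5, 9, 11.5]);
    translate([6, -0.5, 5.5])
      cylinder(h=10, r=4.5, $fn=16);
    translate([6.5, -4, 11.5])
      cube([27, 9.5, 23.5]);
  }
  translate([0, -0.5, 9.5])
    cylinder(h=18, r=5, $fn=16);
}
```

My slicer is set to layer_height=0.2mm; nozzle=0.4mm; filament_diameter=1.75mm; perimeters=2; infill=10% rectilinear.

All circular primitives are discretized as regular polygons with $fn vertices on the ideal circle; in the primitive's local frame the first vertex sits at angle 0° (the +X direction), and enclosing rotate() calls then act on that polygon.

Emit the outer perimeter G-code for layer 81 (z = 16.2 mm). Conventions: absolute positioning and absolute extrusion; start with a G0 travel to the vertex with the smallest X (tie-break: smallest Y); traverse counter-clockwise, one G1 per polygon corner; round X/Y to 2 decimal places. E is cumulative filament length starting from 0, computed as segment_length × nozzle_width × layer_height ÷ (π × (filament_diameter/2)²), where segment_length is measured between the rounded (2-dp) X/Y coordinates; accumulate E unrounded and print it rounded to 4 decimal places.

At z = 16.2 mm: the cube is absent (z outside [0, 11.5]); the cylinder at (6, -0.5) is not intersected at this z (z outside [5.5, 15.5]); the 27×9.5 cube at (6.5, -4) contributes its full rectangle; Taking the intersection: at least one operand is absent at this height, so nothing remains; the cylinder at (0, -0.5): section is a regular 16-gon, circumradius r=5; Merging all regions: only the r=5 cylinder at (0, -0.5) is present, so the union is just that shape — 1 connected region. The outline is a single polygon with 16 vertices. Extrusion per mm of travel: 0.4 × 0.2 / (π × 0.875²) = 0.033260. Accumulating E over each segment gives final E = 1.0385.

G0 X-5.00 Y-0.50 Z16.20
G1 X-4.62 Y-2.41 E0.0648
G1 X-3.54 Y-4.04 E0.1298
G1 X-1.91 Y-5.12 E0.1948
G1 X0.00 Y-5.50 E0.2596
G1 X1.91 Y-5.12 E0.3244
G1 X3.54 Y-4.04 E0.3894
G1 X4.62 Y-2.41 E0.4545
G1 X5.00 Y-0.50 E0.5192
G1 X4.62 Y1.41 E0.5840
G1 X3.54 Y3.04 E0.6490
G1 X1.91 Y4.12 E0.7141
G1 X0.00 Y4.50 E0.7788
G1 X-1.91 Y4.12 E0.8436
G1 X-3.54 Y3.04 E0.9086
G1 X-4.62 Y1.41 E0.9737
G1 X-5.00 Y-0.50 E1.0385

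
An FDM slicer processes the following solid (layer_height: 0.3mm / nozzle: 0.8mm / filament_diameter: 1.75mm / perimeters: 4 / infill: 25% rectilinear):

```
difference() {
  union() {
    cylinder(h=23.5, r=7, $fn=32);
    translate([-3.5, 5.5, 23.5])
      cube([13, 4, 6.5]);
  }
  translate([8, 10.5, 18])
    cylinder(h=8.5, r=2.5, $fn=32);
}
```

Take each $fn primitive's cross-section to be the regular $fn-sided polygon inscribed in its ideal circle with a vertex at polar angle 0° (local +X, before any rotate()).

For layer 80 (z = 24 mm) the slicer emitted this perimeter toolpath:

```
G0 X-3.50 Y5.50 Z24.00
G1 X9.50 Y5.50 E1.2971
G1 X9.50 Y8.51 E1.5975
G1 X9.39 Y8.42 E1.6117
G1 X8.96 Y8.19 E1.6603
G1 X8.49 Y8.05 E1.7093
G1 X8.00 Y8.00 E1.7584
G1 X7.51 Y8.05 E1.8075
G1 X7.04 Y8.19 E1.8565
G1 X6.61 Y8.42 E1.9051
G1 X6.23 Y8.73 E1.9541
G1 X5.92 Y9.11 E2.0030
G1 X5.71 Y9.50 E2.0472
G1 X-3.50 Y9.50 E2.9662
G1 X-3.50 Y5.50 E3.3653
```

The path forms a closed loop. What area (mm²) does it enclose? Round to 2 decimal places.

47.54 mm²

Apply the shoelace formula to the sequence of (X, Y) vertices; enclosed area = 47.54 mm².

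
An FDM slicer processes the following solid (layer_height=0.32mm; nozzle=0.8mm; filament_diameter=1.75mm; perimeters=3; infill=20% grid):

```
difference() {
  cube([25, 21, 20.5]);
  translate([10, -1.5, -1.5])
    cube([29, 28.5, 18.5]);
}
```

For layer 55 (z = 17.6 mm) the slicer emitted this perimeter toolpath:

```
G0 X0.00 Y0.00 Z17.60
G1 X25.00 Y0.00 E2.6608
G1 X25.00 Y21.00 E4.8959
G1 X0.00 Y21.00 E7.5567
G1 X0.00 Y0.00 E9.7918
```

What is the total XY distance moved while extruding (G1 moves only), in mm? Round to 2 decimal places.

Sum the Euclidean lengths of each G1 segment: total = 92.00 mm.

92.00 mm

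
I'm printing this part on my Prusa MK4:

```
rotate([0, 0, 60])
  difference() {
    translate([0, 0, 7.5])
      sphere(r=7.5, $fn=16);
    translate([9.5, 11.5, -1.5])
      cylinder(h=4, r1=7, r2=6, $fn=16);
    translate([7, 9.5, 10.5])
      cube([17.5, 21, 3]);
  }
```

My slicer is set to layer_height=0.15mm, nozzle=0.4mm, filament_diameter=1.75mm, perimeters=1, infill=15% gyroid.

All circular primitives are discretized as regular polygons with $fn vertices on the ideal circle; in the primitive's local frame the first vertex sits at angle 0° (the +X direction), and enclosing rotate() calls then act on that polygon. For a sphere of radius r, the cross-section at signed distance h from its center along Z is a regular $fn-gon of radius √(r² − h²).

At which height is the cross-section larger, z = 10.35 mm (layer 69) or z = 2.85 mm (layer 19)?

Layer 69 (z = 10.35): the r=7.5 sphere slices to a regular 16-gon of circumradius 6.937 (√(r²−h²) with h=2.85 from center) (area = (16/2)·6.937²·sin(360°/16) = 147.34 mm²); the cone at (9.5, 11.5) does not reach this height (z outside [-1.5, 2.5]); the cube at (7, 9.5) is not intersected at this z (z outside [10.5, 13.5]); After the difference (first − rest): none of the subtracted shapes is present at this height, so the r=7.5 sphere is unchanged — area = 147.34 mm²; (rotated 60° about Z; rotation is an isometry so areas/perimeters/island counts are preserved). So its area = 147.34 mm². Layer 19 (z = 2.85): the r=7.5 sphere slices to a regular 16-gon of circumradius 5.885 (√(r²−h²) with h=4.65 from center) (area = (16/2)·5.885²·sin(360°/16) = 106.01 mm²); the cone at (9.5, 11.5) is not intersected at this z (z outside [-1.5, 2.5]); the cube at (7, 9.5) is absent (z outside [10.5, 13.5]); After the difference (first − rest): none of the subtracted shapes is present at this height, so the r=7.5 sphere is unchanged — area = 106.01 mm²; (rotated 60° about Z; rotation is an isometry so areas/perimeters/island counts are preserved). So its area = 106.01 mm². Layer 69 is larger (147.34 vs 106.01 mm²).

layer 69 (z = 10.35 mm)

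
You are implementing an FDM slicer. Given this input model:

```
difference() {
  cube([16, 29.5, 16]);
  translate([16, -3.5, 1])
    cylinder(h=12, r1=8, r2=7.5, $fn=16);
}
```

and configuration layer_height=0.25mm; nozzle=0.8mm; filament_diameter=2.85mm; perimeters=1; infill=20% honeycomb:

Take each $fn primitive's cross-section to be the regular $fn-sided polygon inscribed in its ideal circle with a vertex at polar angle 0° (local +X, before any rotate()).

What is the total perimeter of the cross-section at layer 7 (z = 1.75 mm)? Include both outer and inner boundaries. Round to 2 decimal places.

At z = 1.75 mm: the 16×29.5 cube contributes its full rectangle (perimeter 91.00 mm); the cone at (16, -3.5) (r1=8→r2=7.5) has section circumradius 7.969 here — a regular 16-gon (perimeter = 2·16·7.969·sin(180°/16) = 49.75 mm); Taking the first minus the rest: starting from the 16×29.5 cube, the cone at (16, -3.5) partially overlaps it — only the 21.98 mm² overlap (of its 194.41 mm²) is removed, clipping the outline — boundary = 88.26 mm. Overall, the cross-section is a single solid region. Total boundary length (outer) = 88.26 mm.

88.26 mm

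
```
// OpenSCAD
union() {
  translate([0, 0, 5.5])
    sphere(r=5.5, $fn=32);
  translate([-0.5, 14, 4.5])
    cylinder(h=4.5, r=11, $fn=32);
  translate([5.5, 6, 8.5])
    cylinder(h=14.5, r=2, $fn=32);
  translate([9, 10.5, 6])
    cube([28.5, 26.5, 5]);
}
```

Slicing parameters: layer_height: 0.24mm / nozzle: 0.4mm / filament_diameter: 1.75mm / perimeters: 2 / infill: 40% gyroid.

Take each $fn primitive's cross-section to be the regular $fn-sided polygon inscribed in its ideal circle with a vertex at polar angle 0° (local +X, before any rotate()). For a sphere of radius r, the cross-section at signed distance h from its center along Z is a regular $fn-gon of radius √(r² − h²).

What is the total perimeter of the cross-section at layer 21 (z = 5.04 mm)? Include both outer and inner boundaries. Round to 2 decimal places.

At z = 5.04 mm: the sphere: section is a regular 32-gon, circumradius = √(r²−h²) = √(5.5²−0.46²) = 5.481 (perimeter = 2·32·5.481·sin(180°/32) = 34.38 mm); the cylinder at (-0.5, 14): section is a regular 32-gon, circumradius r=11 (perimeter = 2·32·11.000·sin(180°/32) = 69.00 mm); the cylinder at (5.5, 6) is not intersected at this z (z outside [8.5, 23]); the cube at (9, 10.5) does not reach this height (z outside [6, 11]); Merging all regions: the regions partially overlap (shared area 13.07 mm²), so the edge portions inside another operand are dropped and the merged outline is re-measured after clipping — boundary = 86.44 mm. Overall, the cross-section is a single solid region. Total boundary length (outer) = 86.44 mm.

86.44 mm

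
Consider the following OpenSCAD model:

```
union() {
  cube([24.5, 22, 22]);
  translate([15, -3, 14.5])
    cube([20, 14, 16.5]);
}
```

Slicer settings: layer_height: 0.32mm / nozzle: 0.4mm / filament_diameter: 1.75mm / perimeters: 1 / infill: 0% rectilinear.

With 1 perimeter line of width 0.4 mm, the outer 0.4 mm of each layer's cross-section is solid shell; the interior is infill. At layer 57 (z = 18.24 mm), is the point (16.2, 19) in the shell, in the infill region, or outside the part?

At z = 18.24 mm: the cube is present — its section is the full 24.5×22 rectangle; the cube at (15, -3) is present — its section is the full 20×14 rectangle; Merging all regions: the regions partially overlap (shared area 104.50 mm²), so overlapping operands fuse into one piece — 1 connected region. Overall, the cross-section is a single solid region. The nearest boundary edge runs (0.00, 22.00)→(24.50, 22.00); distance from the point to it = 3.00 mm. The point is inside the cross-section and 3.00 mm from the nearest boundary — more than the 0.4 mm shell width (1 × 0.4), so it's in the infill interior.

infill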